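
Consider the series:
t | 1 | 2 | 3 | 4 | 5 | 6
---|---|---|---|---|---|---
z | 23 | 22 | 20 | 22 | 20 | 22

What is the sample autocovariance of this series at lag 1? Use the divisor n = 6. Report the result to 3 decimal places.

-0.375

Mean z̄ = (23 + 22 + 20 + 22 + 20 + 22)/6 = 21.5000
Σ_{t=1}^{5}(z_t−z̄)(z_{t+1}−z̄) = -2.2500
γ_1 = -2.2500 / 6 = -0.375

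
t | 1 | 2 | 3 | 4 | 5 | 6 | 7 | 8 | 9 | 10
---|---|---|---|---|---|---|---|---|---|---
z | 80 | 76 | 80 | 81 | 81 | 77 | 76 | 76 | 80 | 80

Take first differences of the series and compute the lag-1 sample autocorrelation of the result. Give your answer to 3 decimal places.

-0.121

First differences Δz: -4, 4, 1, 0, -4, -1, 0, 4, 0
Mean of differences = 0.0000
Numerator Σ(Δz_t−Δz̄)(Δz_{t+1}−Δz̄) = -8.0000
Denominator Σ(Δz_t−Δz̄)² = 66.0000
r_1(Δz) = -8.0000 / 66.0000 = -0.121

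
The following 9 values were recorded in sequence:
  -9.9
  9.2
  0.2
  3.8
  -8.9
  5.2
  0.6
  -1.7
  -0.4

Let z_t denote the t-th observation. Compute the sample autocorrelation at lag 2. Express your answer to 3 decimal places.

Mean z̄ = (-9.9 + 9.2 + 0.2 + 3.8 − 8.9 + 5.2 + 0.6 − 1.7 − 0.4)/9 = -0.2111
Numerator Σ_{t=1}^{7}(z_t−z̄)(z_{t+2}−z̄) = 36.6409
Denominator Σ(z_t−z̄)² = 306.3889
r_2 = 36.6409 / 306.3889 = 0.120

0.120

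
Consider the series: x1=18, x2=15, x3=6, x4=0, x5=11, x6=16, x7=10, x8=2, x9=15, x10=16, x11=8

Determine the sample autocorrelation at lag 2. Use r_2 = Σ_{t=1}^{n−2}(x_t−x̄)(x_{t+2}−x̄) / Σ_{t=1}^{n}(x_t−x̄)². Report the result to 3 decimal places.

-0.672

Mean x̄ = (18 + 15 + 6 + 0 + 11 + 16 + 10 + 2 + 15 + 16 + 8)/11 = 10.6364
Numerator Σ_{t=1}^{9}(x_t−x̄)(x_{t+2}−x̄) = -246.4463
Denominator Σ(x_t−x̄)² = 366.5455
r_2 = -246.4463 / 366.5455 = -0.672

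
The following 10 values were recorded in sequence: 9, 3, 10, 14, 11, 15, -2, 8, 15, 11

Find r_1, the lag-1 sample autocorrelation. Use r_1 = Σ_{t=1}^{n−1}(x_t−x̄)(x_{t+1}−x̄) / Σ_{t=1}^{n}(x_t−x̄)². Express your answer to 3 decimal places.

-0.110

Mean x̄ = (9 + 3 + 10 + 14 + 11 + 15 − 2 + 8 + 15 + 11)/10 = 9.4000
Numerator Σ_{t=1}^{9}(x_t−x̄)(x_{t+1}−x̄) = -28.9600
Denominator Σ(x_t−x̄)² = 262.4000
r_1 = -28.9600 / 262.4000 = -0.110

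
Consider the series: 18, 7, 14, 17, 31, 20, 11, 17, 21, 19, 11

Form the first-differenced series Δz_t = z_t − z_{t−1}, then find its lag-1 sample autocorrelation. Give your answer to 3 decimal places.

-0.120

First differences Δz: -11, 7, 3, 14, -11, -9, 6, 4, -2, -8
Mean of differences = -0.7000
Numerator Σ(Δz_t−Δz̄)(Δz_{t+1}−Δz̄) = -83.0900
Denominator Σ(Δz_t−Δz̄)² = 692.1000
r_1(Δz) = -83.0900 / 692.1000 = -0.120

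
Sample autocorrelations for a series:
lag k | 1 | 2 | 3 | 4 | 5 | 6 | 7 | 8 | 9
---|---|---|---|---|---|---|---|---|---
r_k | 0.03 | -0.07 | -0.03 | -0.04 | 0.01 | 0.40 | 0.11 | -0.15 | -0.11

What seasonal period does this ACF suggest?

6

The largest autocorrelation is r_6 = 0.40; the remaining lags stay at or below 0.11.
The dominant spike at lag 6 indicates a seasonal period of 6.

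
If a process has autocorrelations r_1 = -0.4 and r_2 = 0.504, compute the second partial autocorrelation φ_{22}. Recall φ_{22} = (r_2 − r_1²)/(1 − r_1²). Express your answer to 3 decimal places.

φ_{22} = (r_2 − r_1²) / (1 − r_1²)
r_1² = (-0.4)² = 0.16
Numerator = 0.504 − 0.1600 = 0.3440; denominator = 1 − 0.1600 = 0.8400
φ_{22} = 0.3440 / 0.8400 = 0.410

0.410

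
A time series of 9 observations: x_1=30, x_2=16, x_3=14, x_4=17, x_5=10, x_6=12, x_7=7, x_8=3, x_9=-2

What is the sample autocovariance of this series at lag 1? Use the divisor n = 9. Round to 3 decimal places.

27.826

Mean x̄ = (30 + 16 + 14 + 17 + 10 + 12 + 7 + 3 − 2)/9 = 11.8889
Σ_{t=1}^{8}(x_t−x̄)(x_{t+1}−x̄) = 250.4321
γ_1 = 250.4321 / 9 = 27.826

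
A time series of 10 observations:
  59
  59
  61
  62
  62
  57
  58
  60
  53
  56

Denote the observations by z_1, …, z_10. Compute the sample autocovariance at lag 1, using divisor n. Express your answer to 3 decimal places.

2.191

Mean z̄ = (59 + 59 + 61 + 62 + 62 + 57 + 58 + 60 + 53 + 56)/10 = 58.7000
Σ_{t=1}^{9}(z_t−z̄)(z_{t+1}−z̄) = 21.9100
γ_1 = 21.9100 / 10 = 2.191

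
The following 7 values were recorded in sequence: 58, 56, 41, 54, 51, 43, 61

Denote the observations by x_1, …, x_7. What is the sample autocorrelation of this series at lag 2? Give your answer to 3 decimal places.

Mean x̄ = (58 + 56 + 41 + 54 + 51 + 43 + 61)/7 = 52.0000
Deviations from mean: 6.0000, 4.0000, -11.0000, 2.0000, -1.0000, -9.0000, 9.0000
Numerator Σ_{t=1}^{5}(x_t−x̄)(x_{t+2}−x̄) = -74.0000
Denominator Σ(x_t−x̄)² = 340.0000
r_2 = -74.0000 / 340.0000 = -0.218

-0.218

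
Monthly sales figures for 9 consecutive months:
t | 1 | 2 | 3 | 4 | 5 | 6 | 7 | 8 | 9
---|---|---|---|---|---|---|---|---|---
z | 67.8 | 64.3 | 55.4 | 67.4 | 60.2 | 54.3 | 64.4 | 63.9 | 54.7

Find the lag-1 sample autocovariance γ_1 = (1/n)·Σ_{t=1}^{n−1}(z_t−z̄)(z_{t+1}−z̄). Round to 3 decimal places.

-7.119

Mean z̄ = (67.8 + 64.3 + 55.4 + 67.4 + 60.2 + 54.3 + 64.4 + 63.9 + 54.7)/9 = 61.3778
Σ_{t=1}^{8}(z_t−z̄)(z_{t+1}−z̄) = -64.0683
γ_1 = -64.0683 / 9 = -7.119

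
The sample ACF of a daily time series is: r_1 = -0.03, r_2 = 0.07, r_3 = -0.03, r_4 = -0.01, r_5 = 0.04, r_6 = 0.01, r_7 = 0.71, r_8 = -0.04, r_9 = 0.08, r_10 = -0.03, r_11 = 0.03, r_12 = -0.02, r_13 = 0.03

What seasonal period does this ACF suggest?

The largest autocorrelation is r_7 = 0.71; the remaining lags stay at or below 0.08.
The dominant spike at lag 7 indicates a seasonal period of 7.

7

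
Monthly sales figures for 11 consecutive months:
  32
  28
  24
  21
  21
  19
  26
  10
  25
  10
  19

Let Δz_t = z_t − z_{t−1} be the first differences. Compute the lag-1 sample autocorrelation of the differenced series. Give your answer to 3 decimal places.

First differences Δz: -4, -4, -3, 0, -2, 7, -16, 15, -15, 9
Mean of differences = -1.3000
Numerator Σ(Δz_t−Δz̄)(Δz_{t+1}−Δz̄) = -723.0900
Denominator Σ(Δz_t−Δz̄)² = 864.1000
r_1(Δz) = -723.0900 / 864.1000 = -0.837

-0.837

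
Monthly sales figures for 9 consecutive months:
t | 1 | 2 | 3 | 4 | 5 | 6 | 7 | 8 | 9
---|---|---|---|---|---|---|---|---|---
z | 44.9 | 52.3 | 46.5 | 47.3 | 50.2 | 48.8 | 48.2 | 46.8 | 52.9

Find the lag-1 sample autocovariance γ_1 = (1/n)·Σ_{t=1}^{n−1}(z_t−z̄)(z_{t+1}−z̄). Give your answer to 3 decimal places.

Mean z̄ = (44.9 + 52.3 + 46.5 + 47.3 + 50.2 + 48.8 + 48.2 + 46.8 + 52.9)/9 = 48.6556
Σ_{t=1}^{8}(z_t−z̄)(z_{t+1}−z̄) = -27.5875
γ_1 = -27.5875 / 9 = -3.065

-3.065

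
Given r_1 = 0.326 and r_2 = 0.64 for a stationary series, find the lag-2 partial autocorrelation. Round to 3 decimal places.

0.597

φ_{22} = (r_2 − r_1²) / (1 − r_1²)
r_1² = (0.326)² = 0.106276
Numerator = 0.64 − 0.1063 = 0.5337; denominator = 1 − 0.1063 = 0.8937
φ_{22} = 0.5337 / 0.8937 = 0.597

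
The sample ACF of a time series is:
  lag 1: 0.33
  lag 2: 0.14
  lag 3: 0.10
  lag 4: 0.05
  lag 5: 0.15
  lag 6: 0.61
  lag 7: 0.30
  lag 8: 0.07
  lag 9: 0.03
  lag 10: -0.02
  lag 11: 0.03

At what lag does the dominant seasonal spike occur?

The largest autocorrelation is r_6 = 0.61; the remaining lags stay at or below 0.33. The elevated value at lag 1 (0.33), dropping to 0.14 at lag 2, reflects decaying short-term dependence rather than seasonality.
The dominant spike at lag 6 indicates a seasonal period of 6.

6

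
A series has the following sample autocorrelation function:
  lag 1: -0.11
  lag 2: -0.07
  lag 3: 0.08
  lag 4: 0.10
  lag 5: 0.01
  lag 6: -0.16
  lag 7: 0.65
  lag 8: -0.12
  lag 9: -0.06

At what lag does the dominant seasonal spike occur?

7

The largest autocorrelation is r_7 = 0.65; the remaining lags stay at or below 0.10.
The dominant spike at lag 7 indicates a seasonal period of 7.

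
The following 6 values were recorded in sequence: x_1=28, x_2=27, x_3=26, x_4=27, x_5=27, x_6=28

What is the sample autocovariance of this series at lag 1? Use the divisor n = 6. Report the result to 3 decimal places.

Mean x̄ = (28 + 27 + 26 + 27 + 27 + 28)/6 = 27.1667
Σ_{t=1}^{5}(x_t−x̄)(x_{t+1}−x̄) = 0.1389
γ_1 = 0.1389 / 6 = 0.023

0.023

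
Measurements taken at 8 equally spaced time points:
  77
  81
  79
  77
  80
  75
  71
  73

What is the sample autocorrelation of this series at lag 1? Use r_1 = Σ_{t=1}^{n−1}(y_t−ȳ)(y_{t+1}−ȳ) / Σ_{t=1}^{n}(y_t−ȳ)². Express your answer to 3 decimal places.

Mean ȳ = (77 + 81 + 79 + 77 + 80 + 75 + 71 + 73)/8 = 76.6250
Deviations from mean: 0.3750, 4.3750, 2.3750, 0.3750, 3.3750, -1.6250, -5.6250, -3.6250
Σ(y_t−ȳ)(y_{t+1}−ȳ) = (1.6406) + (10.3906) + (0.8906) + (1.2656) + (-5.4844) + (9.1406) + (20.3906) = 38.2344
Denominator Σ(y_t−ȳ)² = 83.8750
r_1 = 38.2344 / 83.8750 = 0.456

0.456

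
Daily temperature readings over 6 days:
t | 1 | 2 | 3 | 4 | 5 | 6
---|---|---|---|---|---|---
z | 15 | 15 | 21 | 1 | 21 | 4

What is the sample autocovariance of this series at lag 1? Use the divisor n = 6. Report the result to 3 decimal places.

-40.505

Mean z̄ = (15 + 15 + 21 + 1 + 21 + 4)/6 = 12.8333
Deviations: 2.1667, 2.1667, 8.1667, -11.8333, 8.1667, -8.8333
Σ_{t=1}^{5}(z_t−z̄)(z_{t+1}−z̄) = -243.0278
γ_1 = -243.0278 / 6 = -40.505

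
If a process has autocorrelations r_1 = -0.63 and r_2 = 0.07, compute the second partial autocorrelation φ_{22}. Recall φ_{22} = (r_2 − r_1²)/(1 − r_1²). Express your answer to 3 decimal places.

φ_{22} = (r_2 − r_1²) / (1 − r_1²)
r_1² = (-0.63)² = 0.3969
Numerator = 0.07 − 0.3969 = -0.3269; denominator = 1 − 0.3969 = 0.6031
φ_{22} = -0.3269 / 0.6031 = -0.542

-0.542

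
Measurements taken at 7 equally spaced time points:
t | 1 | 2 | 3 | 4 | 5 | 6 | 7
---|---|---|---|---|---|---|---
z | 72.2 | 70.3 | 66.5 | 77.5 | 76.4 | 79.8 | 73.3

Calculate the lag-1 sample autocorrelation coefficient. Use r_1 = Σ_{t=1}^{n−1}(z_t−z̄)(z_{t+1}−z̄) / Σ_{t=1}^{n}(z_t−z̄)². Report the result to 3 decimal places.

Mean z̄ = (72.2 + 70.3 + 66.5 + 77.5 + 76.4 + 79.8 + 73.3)/7 = 73.7143
Deviations from mean: -1.5143, -3.4143, -7.2143, 3.7857, 2.6857, 6.0857, -0.4143
Numerator Σ_{t=1}^{6}(z_t−z̄)(z_{t+1}−z̄) = 26.4812
Denominator Σ(z_t−z̄)² = 124.7486
r_1 = 26.4812 / 124.7486 = 0.212

0.212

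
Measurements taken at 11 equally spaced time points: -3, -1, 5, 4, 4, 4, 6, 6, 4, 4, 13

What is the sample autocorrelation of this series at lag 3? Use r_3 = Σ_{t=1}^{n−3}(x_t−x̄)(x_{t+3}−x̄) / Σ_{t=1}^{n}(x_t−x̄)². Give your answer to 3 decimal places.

0.105

Mean x̄ = (-3 − 1 + 5 + 4 + 4 + 4 + 6 + 6 + 4 + 4 + 13)/11 = 4.1818
Numerator Σ_{t=1}^{8}(x_t−x̄)(x_{t+3}−x̄) = 17.1736
Denominator Σ(x_t−x̄)² = 163.6364
r_3 = 17.1736 / 163.6364 = 0.105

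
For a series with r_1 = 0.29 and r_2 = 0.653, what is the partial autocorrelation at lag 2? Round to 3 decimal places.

0.621

φ_{22} = (r_2 − r_1²) / (1 − r_1²)
r_1² = (0.29)² = 0.0841
Numerator = 0.653 − 0.0841 = 0.5689; denominator = 1 − 0.0841 = 0.9159
φ_{22} = 0.5689 / 0.9159 = 0.621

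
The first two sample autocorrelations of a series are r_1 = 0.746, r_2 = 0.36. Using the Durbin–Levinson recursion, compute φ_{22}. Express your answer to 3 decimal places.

φ_{22} = (r_2 − r_1²) / (1 − r_1²)
r_1² = (0.746)² = 0.556516
Numerator = 0.36 − 0.5565 = -0.1965; denominator = 1 − 0.5565 = 0.4435
φ_{22} = -0.1965 / 0.4435 = -0.443

-0.443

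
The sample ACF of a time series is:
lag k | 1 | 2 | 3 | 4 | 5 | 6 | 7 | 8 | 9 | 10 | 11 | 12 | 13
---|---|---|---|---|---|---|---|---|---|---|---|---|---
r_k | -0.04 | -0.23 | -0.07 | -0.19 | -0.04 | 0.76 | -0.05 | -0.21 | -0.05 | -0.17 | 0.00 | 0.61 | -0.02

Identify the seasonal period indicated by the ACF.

6

The largest autocorrelation is r_6 = 0.76, with a weaker echo at lag 12 (0.61); the remaining lags stay at or below 0.00.
The dominant spike at lag 6 indicates a seasonal period of 6.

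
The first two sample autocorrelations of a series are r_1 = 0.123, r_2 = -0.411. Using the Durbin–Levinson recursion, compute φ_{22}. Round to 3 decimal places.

-0.433

φ_{22} = (r_2 − r_1²) / (1 − r_1²)
r_1² = (0.123)² = 0.015129
Numerator = -0.411 − 0.0151 = -0.4261; denominator = 1 − 0.0151 = 0.9849
φ_{22} = -0.4261 / 0.9849 = -0.433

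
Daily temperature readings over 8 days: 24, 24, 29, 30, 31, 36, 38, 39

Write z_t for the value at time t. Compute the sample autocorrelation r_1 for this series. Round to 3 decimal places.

0.647

Mean z̄ = (24 + 24 + 29 + 30 + 31 + 36 + 38 + 39)/8 = 31.3750
Numerator Σ_{t=1}^{7}(z_t−z̄)(z_{t+1}−z̄) = 155.1094
Denominator Σ(z_t−z̄)² = 239.8750
r_1 = 155.1094 / 239.8750 = 0.647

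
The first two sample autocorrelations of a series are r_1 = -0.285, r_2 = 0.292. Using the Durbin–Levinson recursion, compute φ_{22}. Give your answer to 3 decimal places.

0.229

φ_{22} = (r_2 − r_1²) / (1 − r_1²)
r_1² = (-0.285)² = 0.081225
Numerator = 0.292 − 0.0812 = 0.2108; denominator = 1 − 0.0812 = 0.9188
φ_{22} = 0.2108 / 0.9188 = 0.229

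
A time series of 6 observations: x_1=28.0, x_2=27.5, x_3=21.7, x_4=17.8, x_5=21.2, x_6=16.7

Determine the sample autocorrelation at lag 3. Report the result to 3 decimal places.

-0.249

Mean x̄ = (28.0 + 27.5 + 21.7 + 17.8 + 21.2 + 16.7)/6 = 22.1500
Deviations from mean: 5.8500, 5.3500, -0.4500, -4.3500, -0.9500, -5.4500
Numerator Σ_{t=1}^{3}(x_t−x̄)(x_{t+3}−x̄) = -28.0775
Denominator Σ(x_t−x̄)² = 112.5750
r_3 = -28.0775 / 112.5750 = -0.249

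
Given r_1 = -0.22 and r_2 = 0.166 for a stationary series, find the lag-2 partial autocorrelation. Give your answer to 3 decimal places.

0.124

φ_{22} = (r_2 − r_1²) / (1 − r_1²)
r_1² = (-0.22)² = 0.0484
Numerator = 0.166 − 0.0484 = 0.1176; denominator = 1 − 0.0484 = 0.9516
φ_{22} = 0.1176 / 0.9516 = 0.124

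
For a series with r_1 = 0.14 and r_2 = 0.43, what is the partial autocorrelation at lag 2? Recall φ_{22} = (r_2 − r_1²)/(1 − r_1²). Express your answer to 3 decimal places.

0.419

φ_{22} = (r_2 − r_1²) / (1 − r_1²)
r_1² = (0.14)² = 0.0196
Numerator = 0.43 − 0.0196 = 0.4104; denominator = 1 − 0.0196 = 0.9804
φ_{22} = 0.4104 / 0.9804 = 0.419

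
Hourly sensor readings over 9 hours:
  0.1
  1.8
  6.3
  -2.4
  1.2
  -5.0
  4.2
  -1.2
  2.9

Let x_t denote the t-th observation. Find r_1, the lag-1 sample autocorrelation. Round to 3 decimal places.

Mean x̄ = (0.1 + 1.8 + 6.3 − 2.4 + 1.2 − 5.0 + 4.2 − 1.2 + 2.9)/9 = 0.8778
Numerator Σ_{t=1}^{8}(x_t−x̄)(x_{t+1}−x̄) = -47.0716
Denominator Σ(x_t−x̄)² = 95.6956
r_1 = -47.0716 / 95.6956 = -0.492

-0.492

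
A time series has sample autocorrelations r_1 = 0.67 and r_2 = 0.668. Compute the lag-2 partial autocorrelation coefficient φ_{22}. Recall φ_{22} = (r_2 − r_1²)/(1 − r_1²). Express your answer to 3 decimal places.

0.398

φ_{22} = (r_2 − r_1²) / (1 − r_1²)
r_1² = (0.67)² = 0.4489
Numerator = 0.668 − 0.4489 = 0.2191; denominator = 1 − 0.4489 = 0.5511
φ_{22} = 0.2191 / 0.5511 = 0.398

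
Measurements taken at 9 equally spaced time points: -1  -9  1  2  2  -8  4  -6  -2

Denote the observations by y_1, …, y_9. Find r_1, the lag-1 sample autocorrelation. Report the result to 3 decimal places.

-0.470

Mean ȳ = (-1 − 9 + 1 + 2 + 2 − 8 + 4 − 6 − 2)/9 = -1.8889
Numerator Σ_{t=1}^{8}(y_t−ȳ)(y_{t+1}−ȳ) = -84.0123
Denominator Σ(y_t−ȳ)² = 178.8889
r_1 = -84.0123 / 178.8889 = -0.470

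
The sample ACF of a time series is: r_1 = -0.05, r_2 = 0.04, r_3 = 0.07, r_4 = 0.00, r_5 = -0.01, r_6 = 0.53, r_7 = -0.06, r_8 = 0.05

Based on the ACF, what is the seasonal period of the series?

The largest autocorrelation is r_6 = 0.53; the remaining lags stay at or below 0.07.
The dominant spike at lag 6 indicates a seasonal period of 6.

6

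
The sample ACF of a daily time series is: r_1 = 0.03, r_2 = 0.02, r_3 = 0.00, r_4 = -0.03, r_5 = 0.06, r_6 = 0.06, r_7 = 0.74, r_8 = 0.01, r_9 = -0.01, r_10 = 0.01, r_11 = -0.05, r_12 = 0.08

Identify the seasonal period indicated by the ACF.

The largest autocorrelation is r_7 = 0.74; the remaining lags stay at or below 0.08.
The dominant spike at lag 7 indicates a seasonal period of 7.

7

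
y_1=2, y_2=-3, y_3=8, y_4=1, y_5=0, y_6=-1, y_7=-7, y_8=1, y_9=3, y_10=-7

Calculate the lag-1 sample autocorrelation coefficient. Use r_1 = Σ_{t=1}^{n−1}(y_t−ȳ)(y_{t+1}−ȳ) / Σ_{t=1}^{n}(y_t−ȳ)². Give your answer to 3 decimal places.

Mean ȳ = (2 − 3 + 8 + 1 + 0 − 1 − 7 + 1 + 3 − 7)/10 = -0.3000
Numerator Σ_{t=1}^{9}(y_t−ȳ)(y_{t+1}−ȳ) = -39.4900
Denominator Σ(y_t−ȳ)² = 186.1000
r_1 = -39.4900 / 186.1000 = -0.212

-0.212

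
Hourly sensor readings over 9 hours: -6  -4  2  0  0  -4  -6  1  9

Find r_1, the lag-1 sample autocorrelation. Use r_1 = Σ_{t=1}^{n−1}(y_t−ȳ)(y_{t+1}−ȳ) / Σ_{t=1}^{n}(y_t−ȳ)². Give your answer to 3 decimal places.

Mean ȳ = (-6 − 4 + 2 + 0 + 0 − 4 − 6 + 1 + 9)/9 = -0.8889
Numerator Σ_{t=1}^{8}(y_t−ȳ)(y_{t+1}−ȳ) = 32.4321
Denominator Σ(y_t−ȳ)² = 182.8889
r_1 = 32.4321 / 182.8889 = 0.177

0.177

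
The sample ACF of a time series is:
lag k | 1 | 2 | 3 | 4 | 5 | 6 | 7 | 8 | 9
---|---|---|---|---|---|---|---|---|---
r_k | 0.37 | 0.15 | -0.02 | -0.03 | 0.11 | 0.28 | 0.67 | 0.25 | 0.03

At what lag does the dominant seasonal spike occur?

The largest autocorrelation is r_7 = 0.67; the remaining lags stay at or below 0.37. The elevated value at lag 1 (0.37), dropping to 0.15 at lag 2, reflects decaying short-term dependence rather than seasonality.
The dominant spike at lag 7 indicates a seasonal period of 7.

7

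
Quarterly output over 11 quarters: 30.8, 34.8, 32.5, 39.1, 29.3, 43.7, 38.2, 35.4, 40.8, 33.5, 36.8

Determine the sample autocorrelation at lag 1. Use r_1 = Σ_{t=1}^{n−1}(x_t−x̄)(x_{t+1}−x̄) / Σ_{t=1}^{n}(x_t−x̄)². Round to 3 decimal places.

Mean x̄ = (30.8 + 34.8 + 32.5 + 39.1 + 29.3 + 43.7 + 38.2 + 35.4 + 40.8 + 33.5 + 36.8)/11 = 35.9000
Numerator Σ_{t=1}^{10}(x_t−x̄)(x_{t+1}−x̄) = -73.7100
Denominator Σ(x_t−x̄)² = 189.5400
r_1 = -73.7100 / 189.5400 = -0.389

-0.389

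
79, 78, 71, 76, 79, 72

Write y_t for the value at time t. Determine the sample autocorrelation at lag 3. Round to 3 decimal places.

Mean ȳ = (79 + 78 + 71 + 76 + 79 + 72)/6 = 75.8333
Deviations from mean: 3.1667, 2.1667, -4.8333, 0.1667, 3.1667, -3.8333
Σ(y_t−ȳ)(y_{t+3}−ȳ) = (0.5278) + (6.8611) + (18.5278) = 25.9167
Denominator Σ(y_t−ȳ)² = 62.8333
r_3 = 25.9167 / 62.8333 = 0.412

0.412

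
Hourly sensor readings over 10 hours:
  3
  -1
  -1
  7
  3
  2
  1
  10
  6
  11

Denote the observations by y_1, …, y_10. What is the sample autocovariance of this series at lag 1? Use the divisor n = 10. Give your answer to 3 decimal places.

2.849

Mean ȳ = (3 − 1 − 1 + 7 + 3 + 2 + 1 + 10 + 6 + 11)/10 = 4.1000
Σ_{t=1}^{9}(y_t−ȳ)(y_{t+1}−ȳ) = 28.4900
γ_1 = 28.4900 / 10 = 2.849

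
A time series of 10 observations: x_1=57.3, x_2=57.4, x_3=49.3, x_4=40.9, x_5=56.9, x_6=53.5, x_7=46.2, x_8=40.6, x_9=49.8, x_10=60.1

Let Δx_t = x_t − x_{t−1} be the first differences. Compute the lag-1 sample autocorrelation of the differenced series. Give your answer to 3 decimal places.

-0.015

First differences Δx: 0.1, -8.1, -8.4, 16.0, -3.4, -7.3, -5.6, 9.2, 10.3
Mean of differences = 0.3111
Numerator Σ(Δx_t−Δx̄)(Δx_{t+1}−Δx̄) = -10.3623
Denominator Σ(Δx_t−Δx̄)² = 678.2489
r_1(Δx) = -10.3623 / 678.2489 = -0.015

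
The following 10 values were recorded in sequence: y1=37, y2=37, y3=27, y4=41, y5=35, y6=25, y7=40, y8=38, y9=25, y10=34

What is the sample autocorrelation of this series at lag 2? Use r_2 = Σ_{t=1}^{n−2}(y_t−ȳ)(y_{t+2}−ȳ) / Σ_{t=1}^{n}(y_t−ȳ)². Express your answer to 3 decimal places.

Mean ȳ = (37 + 37 + 27 + 41 + 35 + 25 + 40 + 38 + 25 + 34)/10 = 33.9000
Numerator Σ_{t=1}^{8}(y_t−ȳ)(y_{t+2}−ȳ) = -153.8200
Denominator Σ(y_t−ȳ)² = 330.9000
r_2 = -153.8200 / 330.9000 = -0.465

-0.465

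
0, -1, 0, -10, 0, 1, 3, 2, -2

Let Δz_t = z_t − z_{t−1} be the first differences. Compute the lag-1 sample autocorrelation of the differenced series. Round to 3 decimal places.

First differences Δz: -1, 1, -10, 10, 1, 2, -1, -4
Mean of differences = -0.2500
Numerator Σ(Δz_t−Δz̄)(Δz_{t+1}−Δz̄) = -96.3125
Denominator Σ(Δz_t−Δz̄)² = 223.5000
r_1(Δz) = -96.3125 / 223.5000 = -0.431

-0.431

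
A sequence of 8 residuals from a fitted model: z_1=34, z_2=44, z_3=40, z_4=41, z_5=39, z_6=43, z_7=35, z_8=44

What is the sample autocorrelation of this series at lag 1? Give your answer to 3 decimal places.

Mean z̄ = (34 + 44 + 40 + 41 + 39 + 43 + 35 + 44)/8 = 40.0000
Deviations from mean: -6.0000, 4.0000, 0.0000, 1.0000, -1.0000, 3.0000, -5.0000, 4.0000
Σ(z_t−z̄)(z_{t+1}−z̄) = (-24.0000) + (0.0000) + (0.0000) + (-1.0000) + (-3.0000) + (-15.0000) + (-20.0000) = -63.0000
Denominator Σ(z_t−z̄)² = 104.0000
r_1 = -63.0000 / 104.0000 = -0.606

-0.606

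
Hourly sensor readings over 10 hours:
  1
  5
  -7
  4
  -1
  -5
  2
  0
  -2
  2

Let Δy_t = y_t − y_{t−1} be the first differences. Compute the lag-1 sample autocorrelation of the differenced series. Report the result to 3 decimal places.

-0.659

First differences Δy: 4, -12, 11, -5, -4, 7, -2, -2, 4
Mean of differences = 0.1111
Numerator Σ(Δy_t−Δȳ)(Δy_{t+1}−Δȳ) = -260.2346
Denominator Σ(Δy_t−Δȳ)² = 394.8889
r_1(Δy) = -260.2346 / 394.8889 = -0.659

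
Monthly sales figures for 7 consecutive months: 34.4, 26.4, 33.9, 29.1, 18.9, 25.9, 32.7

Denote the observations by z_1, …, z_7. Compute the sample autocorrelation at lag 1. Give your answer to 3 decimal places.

-0.055

Mean z̄ = (34.4 + 26.4 + 33.9 + 29.1 + 18.9 + 25.9 + 32.7)/7 = 28.7571
Deviations from mean: 5.6429, -2.3571, 5.1429, 0.3429, -9.8571, -2.8571, 3.9429
Numerator Σ_{t=1}^{6}(z_t−z̄)(z_{t+1}−z̄) = -10.1418
Denominator Σ(z_t−z̄)² = 184.8371
r_1 = -10.1418 / 184.8371 = -0.055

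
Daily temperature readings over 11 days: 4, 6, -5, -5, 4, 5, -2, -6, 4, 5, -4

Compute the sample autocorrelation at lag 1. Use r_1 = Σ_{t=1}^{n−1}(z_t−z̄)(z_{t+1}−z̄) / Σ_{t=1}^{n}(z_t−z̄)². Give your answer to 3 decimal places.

Mean z̄ = (4 + 6 − 5 − 5 + 4 + 5 − 2 − 6 + 4 + 5 − 4)/11 = 0.5455
Numerator Σ_{t=1}^{10}(z_t−z̄)(z_{t+1}−z̄) = -6.5702
Denominator Σ(z_t−z̄)² = 236.7273
r_1 = -6.5702 / 236.7273 = -0.028

-0.028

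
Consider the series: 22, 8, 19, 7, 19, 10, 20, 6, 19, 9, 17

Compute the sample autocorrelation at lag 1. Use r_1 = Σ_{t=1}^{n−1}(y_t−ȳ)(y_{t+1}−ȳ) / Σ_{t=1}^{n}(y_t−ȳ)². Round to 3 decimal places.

-0.852

Mean ȳ = (22 + 8 + 19 + 7 + 19 + 10 + 20 + 6 + 19 + 9 + 17)/11 = 14.1818
Numerator Σ_{t=1}^{10}(y_t−ȳ)(y_{t+1}−ȳ) = -318.3967
Denominator Σ(y_t−ȳ)² = 373.6364
r_1 = -318.3967 / 373.6364 = -0.852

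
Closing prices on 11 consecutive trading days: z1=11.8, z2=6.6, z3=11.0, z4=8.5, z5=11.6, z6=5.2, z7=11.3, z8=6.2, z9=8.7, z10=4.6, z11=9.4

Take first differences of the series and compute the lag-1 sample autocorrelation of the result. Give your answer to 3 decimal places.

First differences Δz: -5.2, 4.4, -2.5, 3.1, -6.4, 6.1, -5.1, 2.5, -4.1, 4.8
Mean of differences = -0.2400
Numerator Σ(Δz_t−Δz̄)(Δz_{t+1}−Δz̄) = -174.8376
Denominator Σ(Δz_t−Δz̄)² = 211.9640
r_1(Δz) = -174.8376 / 211.9640 = -0.825

-0.825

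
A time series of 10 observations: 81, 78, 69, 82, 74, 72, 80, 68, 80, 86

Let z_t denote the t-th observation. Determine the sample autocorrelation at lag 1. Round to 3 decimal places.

Mean z̄ = (81 + 78 + 69 + 82 + 74 + 72 + 80 + 68 + 80 + 86)/10 = 77.0000
Numerator Σ_{t=1}^{9}(z_t−z̄)(z_{t+1}−z̄) = -86.0000
Denominator Σ(z_t−z̄)² = 320.0000
r_1 = -86.0000 / 320.0000 = -0.269

-0.269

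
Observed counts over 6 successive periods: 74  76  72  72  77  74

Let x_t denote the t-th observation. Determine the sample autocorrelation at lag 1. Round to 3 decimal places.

-0.297

Mean x̄ = (74 + 76 + 72 + 72 + 77 + 74)/6 = 74.1667
Deviations from mean: -0.1667, 1.8333, -2.1667, -2.1667, 2.8333, -0.1667
Σ(x_t−x̄)(x_{t+1}−x̄) = (-0.3056) + (-3.9722) + (4.6944) + (-6.1389) + (-0.4722) = -6.1944
Denominator Σ(x_t−x̄)² = 20.8333
r_1 = -6.1944 / 20.8333 = -0.297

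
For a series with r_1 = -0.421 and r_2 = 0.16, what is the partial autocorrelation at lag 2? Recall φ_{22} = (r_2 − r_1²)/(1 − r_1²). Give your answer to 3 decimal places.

φ_{22} = (r_2 − r_1²) / (1 − r_1²)
r_1² = (-0.421)² = 0.177241
Numerator = 0.16 − 0.1772 = -0.0172; denominator = 1 − 0.1772 = 0.8228
φ_{22} = -0.0172 / 0.8228 = -0.021

-0.021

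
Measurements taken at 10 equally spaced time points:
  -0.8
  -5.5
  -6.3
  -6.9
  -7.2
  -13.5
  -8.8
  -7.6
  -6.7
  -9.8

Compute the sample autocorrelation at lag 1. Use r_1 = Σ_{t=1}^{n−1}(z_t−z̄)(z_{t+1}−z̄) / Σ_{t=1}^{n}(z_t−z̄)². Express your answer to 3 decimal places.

Mean z̄ = (-0.8 − 5.5 − 6.3 − 6.9 − 7.2 − 13.5 − 8.8 − 7.6 − 6.7 − 9.8)/10 = -7.3100
Numerator Σ_{t=1}^{9}(z_t−z̄)(z_{t+1}−z̄) = 21.3489
Denominator Σ(z_t−z̄)² = 94.0490
r_1 = 21.3489 / 94.0490 = 0.227

0.227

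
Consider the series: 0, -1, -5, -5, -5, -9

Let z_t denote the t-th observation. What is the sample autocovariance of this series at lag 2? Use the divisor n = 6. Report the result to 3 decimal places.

Mean z̄ = (0 − 1 − 5 − 5 − 5 − 9)/6 = -4.1667
Σ_{t=1}^{4}(z_t−z̄)(z_{t+2}−z̄) = -1.3889
γ_2 = -1.3889 / 6 = -0.231

-0.231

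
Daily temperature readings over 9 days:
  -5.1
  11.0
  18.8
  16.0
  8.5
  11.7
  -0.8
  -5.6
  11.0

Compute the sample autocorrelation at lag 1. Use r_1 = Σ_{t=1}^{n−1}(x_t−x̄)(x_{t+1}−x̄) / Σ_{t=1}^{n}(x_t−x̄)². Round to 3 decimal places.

0.208

Mean x̄ = (-5.1 + 11.0 + 18.8 + 16.0 + 8.5 + 11.7 − 0.8 − 5.6 + 11.0)/9 = 7.2778
Numerator Σ_{t=1}^{8}(x_t−x̄)(x_{t+1}−x̄) = 133.7484
Denominator Σ(x_t−x̄)² = 641.8956
r_1 = 133.7484 / 641.8956 = 0.208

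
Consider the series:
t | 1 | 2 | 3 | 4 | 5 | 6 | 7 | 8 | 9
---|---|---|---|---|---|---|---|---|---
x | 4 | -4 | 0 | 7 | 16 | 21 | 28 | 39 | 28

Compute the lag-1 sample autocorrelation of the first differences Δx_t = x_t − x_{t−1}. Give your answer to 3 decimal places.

-0.095

First differences Δx: -8, 4, 7, 9, 5, 7, 11, -11
Mean of differences = 3.0000
Numerator Σ(Δx_t−Δx̄)(Δx_{t+1}−Δx̄) = -43.0000
Denominator Σ(Δx_t−Δx̄)² = 454.0000
r_1(Δx) = -43.0000 / 454.0000 = -0.095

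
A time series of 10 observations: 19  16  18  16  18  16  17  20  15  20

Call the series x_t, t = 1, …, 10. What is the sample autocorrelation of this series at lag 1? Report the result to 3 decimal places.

-0.640

Mean x̄ = (19 + 16 + 18 + 16 + 18 + 16 + 17 + 20 + 15 + 20)/10 = 17.5000
Numerator Σ_{t=1}^{9}(x_t−x̄)(x_{t+1}−x̄) = -18.2500
Denominator Σ(x_t−x̄)² = 28.5000
r_1 = -18.2500 / 28.5000 = -0.640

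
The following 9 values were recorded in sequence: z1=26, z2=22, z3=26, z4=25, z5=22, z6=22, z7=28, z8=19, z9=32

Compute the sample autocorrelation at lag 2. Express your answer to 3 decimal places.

Mean z̄ = (26 + 22 + 26 + 25 + 22 + 22 + 28 + 19 + 32)/9 = 24.6667
Numerator Σ_{t=1}^{7}(z_t−z̄)(z_{t+2}−z̄) = 27.1111
Denominator Σ(z_t−z̄)² = 122.0000
r_2 = 27.1111 / 122.0000 = 0.222

0.222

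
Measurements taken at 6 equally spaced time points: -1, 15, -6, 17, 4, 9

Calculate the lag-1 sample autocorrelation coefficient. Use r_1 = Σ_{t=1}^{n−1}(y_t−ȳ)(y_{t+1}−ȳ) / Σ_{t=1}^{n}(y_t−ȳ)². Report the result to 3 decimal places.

-0.818

Mean ȳ = (-1 + 15 − 6 + 17 + 4 + 9)/6 = 6.3333
Deviations from mean: -7.3333, 8.6667, -12.3333, 10.6667, -2.3333, 2.6667
Numerator Σ_{t=1}^{5}(y_t−ȳ)(y_{t+1}−ȳ) = -333.1111
Denominator Σ(y_t−ȳ)² = 407.3333
r_1 = -333.1111 / 407.3333 = -0.818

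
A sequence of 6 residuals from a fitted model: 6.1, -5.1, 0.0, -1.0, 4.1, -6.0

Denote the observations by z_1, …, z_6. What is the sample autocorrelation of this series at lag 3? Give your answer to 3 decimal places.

Mean z̄ = (6.1 − 5.1 + 0.0 − 1.0 + 4.1 − 6.0)/6 = -0.3167
Deviations from mean: 6.4167, -4.7833, 0.3167, -0.6833, 4.4167, -5.6833
Σ(z_t−z̄)(z_{t+3}−z̄) = (-4.3847) + (-21.1264) + (-1.7997) = -27.3108
Denominator Σ(z_t−z̄)² = 116.4283
r_3 = -27.3108 / 116.4283 = -0.235

-0.235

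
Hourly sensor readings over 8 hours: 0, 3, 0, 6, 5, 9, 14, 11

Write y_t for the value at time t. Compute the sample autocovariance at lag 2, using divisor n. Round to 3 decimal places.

Mean ȳ = (0 + 3 + 0 + 6 + 5 + 9 + 14 + 11)/8 = 6.0000
Σ_{t=1}^{6}(y_t−ȳ)(y_{t+2}−ȳ) = 49.0000
γ_2 = 49.0000 / 8 = 6.125

6.125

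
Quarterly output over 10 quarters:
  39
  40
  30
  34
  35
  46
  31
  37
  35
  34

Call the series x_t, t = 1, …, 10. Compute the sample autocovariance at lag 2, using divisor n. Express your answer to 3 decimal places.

Mean x̄ = (39 + 40 + 30 + 34 + 35 + 46 + 31 + 37 + 35 + 34)/10 = 36.1000
Σ_{t=1}^{8}(x_t−x̄)(x_{t+2}−x̄) = -21.7200
γ_2 = -21.7200 / 10 = -2.172

-2.172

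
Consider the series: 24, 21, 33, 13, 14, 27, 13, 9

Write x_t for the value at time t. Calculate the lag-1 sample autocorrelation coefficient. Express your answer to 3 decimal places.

-0.094

Mean x̄ = (24 + 21 + 33 + 13 + 14 + 27 + 13 + 9)/8 = 19.2500
Deviations from mean: 4.7500, 1.7500, 13.7500, -6.2500, -5.2500, 7.7500, -6.2500, -10.2500
Σ(x_t−x̄)(x_{t+1}−x̄) = (8.3125) + (24.0625) + (-85.9375) + (32.8125) + (-40.6875) + (-48.4375) + (64.0625) = -45.8125
Denominator Σ(x_t−x̄)² = 485.5000
r_1 = -45.8125 / 485.5000 = -0.094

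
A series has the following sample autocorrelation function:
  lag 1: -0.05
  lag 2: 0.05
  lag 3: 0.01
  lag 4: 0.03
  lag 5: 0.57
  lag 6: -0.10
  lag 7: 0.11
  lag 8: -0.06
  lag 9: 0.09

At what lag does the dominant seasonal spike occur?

5

The largest autocorrelation is r_5 = 0.57; the remaining lags stay at or below 0.11.
The dominant spike at lag 5 indicates a seasonal period of 5.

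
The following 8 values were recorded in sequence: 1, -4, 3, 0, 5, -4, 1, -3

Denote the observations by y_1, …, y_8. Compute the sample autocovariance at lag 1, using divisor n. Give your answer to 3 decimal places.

Mean ȳ = (1 − 4 + 3 + 0 + 5 − 4 + 1 − 3)/8 = -0.1250
Deviations: 1.1250, -3.8750, 3.1250, 0.1250, 5.1250, -3.8750, 1.1250, -2.8750
Σ_{t=1}^{7}(y_t−ȳ)(y_{t+1}−ȳ) = -42.8906
γ_1 = -42.8906 / 8 = -5.361

-5.361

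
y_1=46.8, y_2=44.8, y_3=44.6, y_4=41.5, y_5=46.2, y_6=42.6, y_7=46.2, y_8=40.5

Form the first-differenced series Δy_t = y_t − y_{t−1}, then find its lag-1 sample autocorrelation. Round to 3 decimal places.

First differences Δy: -2.0, -0.2, -3.1, 4.7, -3.6, 3.6, -5.7
Mean of differences = -0.9000
Numerator Σ(Δy_t−Δȳ)(Δy_{t+1}−Δȳ) = -63.5000
Denominator Σ(Δy_t−Δȳ)² = 88.4800
r_1(Δy) = -63.5000 / 88.4800 = -0.718

-0.718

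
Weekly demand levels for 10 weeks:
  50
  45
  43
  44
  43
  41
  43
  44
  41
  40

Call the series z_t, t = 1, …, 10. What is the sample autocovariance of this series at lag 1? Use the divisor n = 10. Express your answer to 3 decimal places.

Mean z̄ = (50 + 45 + 43 + 44 + 43 + 41 + 43 + 44 + 41 + 40)/10 = 43.4000
Σ_{t=1}^{9}(z_t−z̄)(z_{t+1}−z̄) = 17.8400
γ_1 = 17.8400 / 10 = 1.784

1.784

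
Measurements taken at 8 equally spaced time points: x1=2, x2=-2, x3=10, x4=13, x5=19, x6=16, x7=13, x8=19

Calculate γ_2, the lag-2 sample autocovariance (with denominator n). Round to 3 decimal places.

Mean x̄ = (2 − 2 + 10 + 13 + 19 + 16 + 13 + 19)/8 = 11.2500
Deviations: -9.2500, -13.2500, -1.2500, 1.7500, 7.7500, 4.7500, 1.7500, 7.7500
Σ_{t=1}^{6}(x_t−x̄)(x_{t+2}−x̄) = 37.3750
γ_2 = 37.3750 / 8 = 4.672

4.672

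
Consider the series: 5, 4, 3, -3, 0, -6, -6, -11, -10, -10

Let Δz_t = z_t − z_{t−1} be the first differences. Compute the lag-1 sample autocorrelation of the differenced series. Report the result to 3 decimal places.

First differences Δz: -1, -1, -6, 3, -6, 0, -5, 1, 0
Mean of differences = -1.6667
Numerator Σ(Δz_t−Δz̄)(Δz_{t+1}−Δz̄) = -60.1111
Denominator Σ(Δz_t−Δz̄)² = 84.0000
r_1(Δz) = -60.1111 / 84.0000 = -0.716

-0.716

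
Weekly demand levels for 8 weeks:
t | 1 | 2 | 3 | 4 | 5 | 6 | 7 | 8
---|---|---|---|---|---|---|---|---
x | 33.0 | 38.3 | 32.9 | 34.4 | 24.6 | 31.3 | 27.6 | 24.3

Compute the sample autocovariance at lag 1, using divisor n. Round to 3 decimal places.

Mean x̄ = (33.0 + 38.3 + 32.9 + 34.4 + 24.6 + 31.3 + 27.6 + 24.3)/8 = 30.8000
Deviations: 2.2000, 7.5000, 2.1000, 3.6000, -6.2000, 0.5000, -3.2000, -6.5000
Σ_{t=1}^{7}(x_t−x̄)(x_{t+1}−x̄) = 33.5900
γ_1 = 33.5900 / 8 = 4.199

4.199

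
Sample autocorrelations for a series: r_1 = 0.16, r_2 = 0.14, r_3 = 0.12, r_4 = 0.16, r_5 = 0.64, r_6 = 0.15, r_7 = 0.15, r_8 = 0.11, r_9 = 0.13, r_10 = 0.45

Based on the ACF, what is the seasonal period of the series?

5

The largest autocorrelation is r_5 = 0.64, with a weaker echo at lag 10 (0.45); the remaining lags stay at or below 0.16.
The dominant spike at lag 5 indicates a seasonal period of 5.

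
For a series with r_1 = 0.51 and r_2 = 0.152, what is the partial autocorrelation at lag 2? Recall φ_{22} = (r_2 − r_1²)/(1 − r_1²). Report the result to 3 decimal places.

-0.146

φ_{22} = (r_2 − r_1²) / (1 − r_1²)
r_1² = (0.51)² = 0.2601
Numerator = 0.152 − 0.2601 = -0.1081; denominator = 1 − 0.2601 = 0.7399
φ_{22} = -0.1081 / 0.7399 = -0.146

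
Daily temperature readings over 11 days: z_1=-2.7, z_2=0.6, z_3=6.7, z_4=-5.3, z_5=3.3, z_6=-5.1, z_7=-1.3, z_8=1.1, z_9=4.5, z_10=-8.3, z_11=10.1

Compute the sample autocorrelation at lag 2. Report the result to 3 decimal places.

0.151

Mean z̄ = (-2.7 + 0.6 + 6.7 − 5.3 + 3.3 − 5.1 − 1.3 + 1.1 + 4.5 − 8.3 + 10.1)/11 = 0.3273
Numerator Σ_{t=1}^{9}(z_t−z̄)(z_{t+2}−z̄) = 46.9494
Denominator Σ(z_t−z̄)² = 310.4018
r_2 = 46.9494 / 310.4018 = 0.151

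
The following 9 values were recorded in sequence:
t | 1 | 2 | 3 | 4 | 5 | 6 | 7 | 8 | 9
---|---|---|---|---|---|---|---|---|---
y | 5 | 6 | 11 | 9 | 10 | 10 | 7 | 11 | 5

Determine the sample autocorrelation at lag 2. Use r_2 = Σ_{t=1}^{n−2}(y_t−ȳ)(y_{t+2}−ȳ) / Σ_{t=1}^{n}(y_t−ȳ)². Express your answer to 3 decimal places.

Mean ȳ = (5 + 6 + 11 + 9 + 10 + 10 + 7 + 11 + 5)/9 = 8.2222
Σ(y_t−ȳ)(y_{t+2}−ȳ) = (-8.9506) + (-1.7284) + (4.9383) + (1.3827) + (-2.1728) + (4.9383) + (3.9383) = 2.3457
Denominator Σ(y_t−ȳ)² = 49.5556
r_2 = 2.3457 / 49.5556 = 0.047

0.047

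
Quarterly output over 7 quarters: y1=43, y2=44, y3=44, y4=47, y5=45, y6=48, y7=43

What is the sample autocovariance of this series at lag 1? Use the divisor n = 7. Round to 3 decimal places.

Mean ȳ = (43 + 44 + 44 + 47 + 45 + 48 + 43)/7 = 44.8571
Σ_{t=1}^{6}(y_t−ȳ)(y_{t+1}−ȳ) = -4.5918
γ_1 = -4.5918 / 7 = -0.656

-0.656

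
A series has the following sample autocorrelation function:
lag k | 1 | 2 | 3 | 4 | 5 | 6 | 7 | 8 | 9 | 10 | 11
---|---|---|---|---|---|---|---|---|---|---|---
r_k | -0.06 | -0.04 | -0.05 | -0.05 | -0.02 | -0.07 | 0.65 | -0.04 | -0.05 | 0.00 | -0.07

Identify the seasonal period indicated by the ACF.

7

The largest autocorrelation is r_7 = 0.65; the remaining lags stay at or below 0.00.
The dominant spike at lag 7 indicates a seasonal period of 7.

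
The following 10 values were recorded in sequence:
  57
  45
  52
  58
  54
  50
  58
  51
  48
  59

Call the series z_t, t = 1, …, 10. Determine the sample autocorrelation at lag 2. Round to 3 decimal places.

Mean z̄ = (57 + 45 + 52 + 58 + 54 + 50 + 58 + 51 + 48 + 59)/10 = 53.2000
Numerator Σ_{t=1}^{8}(z_t−z̄)(z_{t+2}−z̄) = -87.0800
Denominator Σ(z_t−z̄)² = 205.6000
r_2 = -87.0800 / 205.6000 = -0.424

-0.424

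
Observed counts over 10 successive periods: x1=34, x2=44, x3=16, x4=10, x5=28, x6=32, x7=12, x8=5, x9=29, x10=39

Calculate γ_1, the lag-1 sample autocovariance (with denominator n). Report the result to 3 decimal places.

25.359

Mean x̄ = (34 + 44 + 16 + 10 + 28 + 32 + 12 + 5 + 29 + 39)/10 = 24.9000
Σ_{t=1}^{9}(x_t−x̄)(x_{t+1}−x̄) = 253.5900
γ_1 = 253.5900 / 10 = 25.359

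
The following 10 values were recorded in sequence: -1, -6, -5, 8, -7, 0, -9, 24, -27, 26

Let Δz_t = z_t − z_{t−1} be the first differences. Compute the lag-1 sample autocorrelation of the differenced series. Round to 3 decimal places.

First differences Δz: -5, 1, 13, -15, 7, -9, 33, -51, 53
Mean of differences = 3.0000
Numerator Σ(Δz_t−Δz̄)(Δz_{t+1}−Δz̄) = -4984.0000
Denominator Σ(Δz_t−Δz̄)² = 6968.0000
r_1(Δz) = -4984.0000 / 6968.0000 = -0.715

-0.715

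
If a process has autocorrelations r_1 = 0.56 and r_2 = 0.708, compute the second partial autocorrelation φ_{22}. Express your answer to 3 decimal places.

0.575

φ_{22} = (r_2 − r_1²) / (1 − r_1²)
r_1² = (0.56)² = 0.3136
Numerator = 0.708 − 0.3136 = 0.3944; denominator = 1 − 0.3136 = 0.6864
φ_{22} = 0.3944 / 0.6864 = 0.575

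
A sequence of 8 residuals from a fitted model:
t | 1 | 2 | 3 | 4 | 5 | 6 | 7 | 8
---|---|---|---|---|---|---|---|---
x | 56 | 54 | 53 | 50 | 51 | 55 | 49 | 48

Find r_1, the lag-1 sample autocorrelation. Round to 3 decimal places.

0.167

Mean x̄ = (56 + 54 + 53 + 50 + 51 + 55 + 49 + 48)/8 = 52.0000
Deviations from mean: 4.0000, 2.0000, 1.0000, -2.0000, -1.0000, 3.0000, -3.0000, -4.0000
Σ(x_t−x̄)(x_{t+1}−x̄) = (8.0000) + (2.0000) + (-2.0000) + (2.0000) + (-3.0000) + (-9.0000) + (12.0000) = 10.0000
Denominator Σ(x_t−x̄)² = 60.0000
r_1 = 10.0000 / 60.0000 = 0.167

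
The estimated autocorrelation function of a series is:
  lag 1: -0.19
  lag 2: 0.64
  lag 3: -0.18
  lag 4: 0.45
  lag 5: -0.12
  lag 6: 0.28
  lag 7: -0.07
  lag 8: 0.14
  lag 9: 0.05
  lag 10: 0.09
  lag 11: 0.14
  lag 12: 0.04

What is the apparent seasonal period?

The largest autocorrelation is r_2 = 0.64, with weaker echoes at lags 4 (0.45) and 6 (0.28); the remaining lags stay at or below 0.14.
The dominant spike at lag 2 indicates a seasonal period of 2.

2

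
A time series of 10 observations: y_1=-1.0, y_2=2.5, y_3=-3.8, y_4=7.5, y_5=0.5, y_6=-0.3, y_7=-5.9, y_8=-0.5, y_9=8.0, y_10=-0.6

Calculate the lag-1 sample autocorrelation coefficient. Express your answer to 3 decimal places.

-0.268

Mean ȳ = (-1.0 + 2.5 − 3.8 + 7.5 + 0.5 − 0.3 − 5.9 − 0.5 + 8.0 − 0.6)/10 = 0.6400
Numerator Σ_{t=1}^{9}(y_t−ȳ)(y_{t+1}−ȳ) = -46.5096
Denominator Σ(y_t−ȳ)² = 173.6040
r_1 = -46.5096 / 173.6040 = -0.268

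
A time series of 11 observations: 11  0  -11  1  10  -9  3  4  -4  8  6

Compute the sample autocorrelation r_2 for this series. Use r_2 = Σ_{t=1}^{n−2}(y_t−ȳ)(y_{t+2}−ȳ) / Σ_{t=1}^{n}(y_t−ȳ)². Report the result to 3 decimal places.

Mean ȳ = (11 + 0 − 11 + 1 + 10 − 9 + 3 + 4 − 4 + 8 + 6)/11 = 1.7273
Numerator Σ_{t=1}^{9}(y_t−ȳ)(y_{t+2}−ȳ) = -245.6033
Denominator Σ(y_t−ȳ)² = 532.1818
r_2 = -245.6033 / 532.1818 = -0.462

-0.462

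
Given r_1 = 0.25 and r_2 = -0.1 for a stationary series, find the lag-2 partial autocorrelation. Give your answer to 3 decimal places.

φ_{22} = (r_2 − r_1²) / (1 − r_1²)
r_1² = (0.25)² = 0.0625
Numerator = -0.1 − 0.0625 = -0.1625; denominator = 1 − 0.0625 = 0.9375
φ_{22} = -0.1625 / 0.9375 = -0.173

-0.173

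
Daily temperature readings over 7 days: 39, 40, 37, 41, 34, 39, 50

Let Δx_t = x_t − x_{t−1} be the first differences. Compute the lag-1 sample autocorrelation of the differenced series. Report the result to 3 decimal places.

First differences Δx: 1, -3, 4, -7, 5, 11
Mean of differences = 1.8333
Numerator Σ(Δx_t−Δx̄)(Δx_{t+1}−Δx̄) = -24.5278
Denominator Σ(Δx_t−Δx̄)² = 200.8333
r_1(Δx) = -24.5278 / 200.8333 = -0.122

-0.122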